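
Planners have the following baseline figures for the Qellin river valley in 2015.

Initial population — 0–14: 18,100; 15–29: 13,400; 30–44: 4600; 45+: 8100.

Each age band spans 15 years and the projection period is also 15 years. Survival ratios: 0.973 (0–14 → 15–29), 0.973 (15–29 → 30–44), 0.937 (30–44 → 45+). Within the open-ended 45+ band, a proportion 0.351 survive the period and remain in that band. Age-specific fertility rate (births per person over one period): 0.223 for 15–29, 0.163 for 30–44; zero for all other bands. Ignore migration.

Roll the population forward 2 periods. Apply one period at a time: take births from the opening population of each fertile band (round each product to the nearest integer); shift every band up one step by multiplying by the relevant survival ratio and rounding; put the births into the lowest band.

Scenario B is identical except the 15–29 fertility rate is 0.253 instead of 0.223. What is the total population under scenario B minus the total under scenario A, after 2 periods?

920

After projecting period 1:
Births: 13400 × 0.223 = 2988, 4600 × 0.163 = 750 → total 3738
15–29: 18100 × 0.973 = 17611
30–44: 13400 × 0.973 = 13038
45+: 4600 × 0.937 + 8100 × 0.351 = 4310 + 2843 = 7153
Population now: 0–14=3738, 15–29=17611, 30–44=13038, 45+=7153
After projecting period 2:
Births: 17611 × 0.223 = 3927, 13038 × 0.163 = 2125 → total 6052
15–29: 3738 × 0.973 = 3637
30–44: 17611 × 0.973 = 17136
45+: 13038 × 0.937 + 7153 × 0.351 = 12217 + 2511 = 14728
Population now: 0–14=6052, 15–29=3637, 30–44=17136, 45+=14728
Scenario A total after 2 periods: 41553
Scenario B projection —
After projecting period 1:
Births: 13400 × 0.253 = 3390, 4600 × 0.163 = 750 → total 4140
15–29: 18100 × 0.973 = 17611
30–44: 13400 × 0.973 = 13038
45+: 4600 × 0.937 + 8100 × 0.351 = 4310 + 2843 = 7153
Population now: 0–14=4140, 15–29=17611, 30–44=13038, 45+=7153
After projecting period 2:
Births: 17611 × 0.253 = 4456, 13038 × 0.163 = 2125 → total 6581
15–29: 4140 × 0.973 = 4028
30–44: 17611 × 0.973 = 17136
45+: 13038 × 0.937 + 7153 × 0.351 = 12217 + 2511 = 14728
Population now: 0–14=6581, 15–29=4028, 30–44=17136, 45+=14728
Scenario B total after 2 periods: 42473
Difference B − A = 42473 − 41553 = 920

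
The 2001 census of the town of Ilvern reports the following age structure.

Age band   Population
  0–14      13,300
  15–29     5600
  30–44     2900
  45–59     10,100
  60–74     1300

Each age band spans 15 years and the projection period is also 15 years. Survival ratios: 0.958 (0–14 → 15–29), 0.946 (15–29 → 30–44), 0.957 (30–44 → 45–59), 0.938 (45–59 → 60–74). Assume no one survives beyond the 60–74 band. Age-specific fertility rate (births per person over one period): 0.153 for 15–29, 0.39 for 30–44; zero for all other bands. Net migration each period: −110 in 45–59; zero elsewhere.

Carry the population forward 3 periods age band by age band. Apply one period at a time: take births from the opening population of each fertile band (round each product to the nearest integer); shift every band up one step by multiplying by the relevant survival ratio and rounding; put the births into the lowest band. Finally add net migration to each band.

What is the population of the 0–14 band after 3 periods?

4992

Call the bands 1 to 5, youngest first.
— Period 1 —
Births: 5600 × 0.153 = 857  |  2900 × 0.39 = 1131 ⇒ total 1988
Band 2: 13300 × 0.958 = 12741
Band 3: 5600 × 0.946 = 5298
Band 4: 2900 × 0.957 = 2775
Band 5: 10100 × 0.938 = 9474
Net migration: Band 4 − 110 → 2665
End of period: [1988, 12741, 5298, 2665, 9474]
— Period 2 —
Births: 12741 × 0.153 = 1949  |  5298 × 0.39 = 2066 ⇒ total 4015
Band 2: 1988 × 0.958 = 1905
Band 3: 12741 × 0.946 = 12053
Band 4: 5298 × 0.957 = 5070
Band 5: 2665 × 0.938 = 2500
Net migration: Band 4 − 110 → 4960
End of period: [4015, 1905, 12053, 4960, 2500]
— Period 3 —
Births: 1905 × 0.153 = 291  |  12053 × 0.39 = 4701 ⇒ total 4992
Band 2: 4015 × 0.958 = 3846
Band 3: 1905 × 0.946 = 1802
Band 4: 12053 × 0.957 = 11535
Band 5: 4960 × 0.938 = 4652
Net migration: Band 4 − 110 → 11425
End of period: [4992, 3846, 1802, 11425, 4652]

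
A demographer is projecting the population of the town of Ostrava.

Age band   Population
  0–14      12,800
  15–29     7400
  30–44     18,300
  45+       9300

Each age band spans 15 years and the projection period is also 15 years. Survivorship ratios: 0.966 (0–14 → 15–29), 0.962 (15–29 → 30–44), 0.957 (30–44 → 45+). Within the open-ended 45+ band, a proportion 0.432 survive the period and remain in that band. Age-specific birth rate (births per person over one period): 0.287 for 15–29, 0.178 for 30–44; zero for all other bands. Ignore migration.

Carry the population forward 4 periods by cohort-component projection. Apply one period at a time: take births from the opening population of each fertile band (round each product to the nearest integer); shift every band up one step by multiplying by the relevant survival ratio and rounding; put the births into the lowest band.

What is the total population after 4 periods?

22896

Let group 1 be 0–14 through group 4 = 45+.
Period 1.
Births: 7400 × 0.287 = 2124, 18300 × 0.178 = 3257 → 5381
Group 2: 12800 × 0.966 = 12365
Group 3: 7400 × 0.962 = 7119
Group 4: 18300 × 0.957 + 9300 × 0.432 = 17513 + 4018 = 21531
Giving 5381 / 12365 / 7119 / 21531.
Period 2.
Births: 12365 × 0.287 = 3549, 7119 × 0.178 = 1267 → 4816
Group 2: 5381 × 0.966 = 5198
Group 3: 12365 × 0.962 = 11895
Group 4: 7119 × 0.957 + 21531 × 0.432 = 6813 + 9301 = 16114
Giving 4816 / 5198 / 11895 / 16114.
Period 3.
Births: 5198 × 0.287 = 1492, 11895 × 0.178 = 2117 → 3609
Group 2: 4816 × 0.966 = 4652
Group 3: 5198 × 0.962 = 5000
Group 4: 11895 × 0.957 + 16114 × 0.432 = 11384 + 6961 = 18345
Giving 3609 / 4652 / 5000 / 18345.
Period 4.
Births: 4652 × 0.287 = 1335, 5000 × 0.178 = 890 → 2225
Group 2: 3609 × 0.966 = 3486
Group 3: 4652 × 0.962 = 4475
Group 4: 5000 × 0.957 + 18345 × 0.432 = 4785 + 7925 = 12710
Giving 2225 / 3486 / 4475 / 12710.
Total after period 4: 2225 + 3486 + 4475 + 12710 = 22896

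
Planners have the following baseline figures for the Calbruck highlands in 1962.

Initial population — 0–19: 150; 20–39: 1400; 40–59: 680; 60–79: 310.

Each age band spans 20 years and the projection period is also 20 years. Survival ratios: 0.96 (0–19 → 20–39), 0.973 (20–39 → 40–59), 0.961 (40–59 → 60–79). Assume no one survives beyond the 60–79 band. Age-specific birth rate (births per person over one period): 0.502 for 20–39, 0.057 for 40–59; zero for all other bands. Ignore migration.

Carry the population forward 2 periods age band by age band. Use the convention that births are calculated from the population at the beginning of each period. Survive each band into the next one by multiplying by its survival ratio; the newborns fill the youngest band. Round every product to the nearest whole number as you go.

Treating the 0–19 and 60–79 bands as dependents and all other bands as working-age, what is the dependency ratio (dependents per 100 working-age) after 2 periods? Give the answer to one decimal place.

Period 1.
Births: 1400 × 0.502 = 703  |  680 × 0.057 = 39 → total 742
20–39: 150 × 0.96 = 144
40–59: 1400 × 0.973 = 1362
60–79: 680 × 0.961 = 653
→ [742, 144, 1362, 653]
Period 2.
Births: 144 × 0.502 = 72  |  1362 × 0.057 = 78 → total 150
20–39: 742 × 0.96 = 712
40–59: 144 × 0.973 = 140
60–79: 1362 × 0.961 = 1309
→ [150, 712, 140, 1309]
Dependents (band 0–19 + band 60–79) = 150 + 1309 = 1459; working-age = 852; ratio = 1459/852 × 100 = 171.2

171.2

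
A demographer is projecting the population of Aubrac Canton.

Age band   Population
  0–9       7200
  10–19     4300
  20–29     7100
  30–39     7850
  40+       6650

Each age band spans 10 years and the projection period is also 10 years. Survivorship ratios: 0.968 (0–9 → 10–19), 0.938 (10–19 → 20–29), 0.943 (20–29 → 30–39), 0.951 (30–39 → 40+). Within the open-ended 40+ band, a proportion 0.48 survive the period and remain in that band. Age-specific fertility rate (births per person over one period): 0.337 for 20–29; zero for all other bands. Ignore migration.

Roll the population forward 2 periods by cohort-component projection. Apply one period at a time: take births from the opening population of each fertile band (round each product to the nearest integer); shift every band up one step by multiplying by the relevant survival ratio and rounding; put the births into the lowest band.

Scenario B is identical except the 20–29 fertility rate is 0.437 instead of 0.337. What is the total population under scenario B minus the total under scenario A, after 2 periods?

(Groups numbered youngest = 1 to oldest = 5.)
— Period 1 —
Births: 7100 * 0.337 = 2393
Group 2: 7200 * 0.968 = 6970
Group 3: 4300 * 0.938 = 4033
Group 4: 7100 * 0.943 = 6695
Group 5: 7850 * 0.951 + 6650 * 0.48 = 7465 + 3192 = 10657
End of period: [2393, 6970, 4033, 6695, 10657]
— Period 2 —
Births: 4033 * 0.337 = 1359
Group 2: 2393 * 0.968 = 2316
Group 3: 6970 * 0.938 = 6538
Group 4: 4033 * 0.943 = 3803
Group 5: 6695 * 0.951 + 10657 * 0.48 = 6367 + 5115 = 11482
End of period: [1359, 2316, 6538, 3803, 11482]
Scenario A total after 2 periods: 25498
Scenario B projection —
— Period 1 —
Births: 7100 * 0.437 = 3103
Group 2: 7200 * 0.968 = 6970
Group 3: 4300 * 0.938 = 4033
Group 4: 7100 * 0.943 = 6695
Group 5: 7850 * 0.951 + 6650 * 0.48 = 7465 + 3192 = 10657
End of period: [3103, 6970, 4033, 6695, 10657]
— Period 2 —
Births: 4033 * 0.437 = 1762
Group 2: 3103 * 0.968 = 3004
Group 3: 6970 * 0.938 = 6538
Group 4: 4033 * 0.943 = 3803
Group 5: 6695 * 0.951 + 10657 * 0.48 = 6367 + 5115 = 11482
End of period: [1762, 3004, 6538, 3803, 11482]
Scenario B total after 2 periods: 26589
Difference B − A = 26589 − 25498 = 1091

1091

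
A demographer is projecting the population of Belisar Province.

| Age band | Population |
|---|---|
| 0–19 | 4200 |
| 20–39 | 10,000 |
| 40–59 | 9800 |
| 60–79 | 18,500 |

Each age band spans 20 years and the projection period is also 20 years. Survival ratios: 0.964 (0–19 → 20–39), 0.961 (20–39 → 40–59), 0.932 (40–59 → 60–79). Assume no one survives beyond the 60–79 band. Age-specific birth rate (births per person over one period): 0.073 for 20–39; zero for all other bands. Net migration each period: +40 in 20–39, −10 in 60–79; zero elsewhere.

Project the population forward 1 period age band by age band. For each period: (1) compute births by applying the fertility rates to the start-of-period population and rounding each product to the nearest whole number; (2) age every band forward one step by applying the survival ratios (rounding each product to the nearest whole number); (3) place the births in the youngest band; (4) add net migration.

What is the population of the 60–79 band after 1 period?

9124

Call the groups 1 to 4, youngest first.
After projecting period 1:
Births: 10000 × 0.073 = 730
Group 2: 4200 × 0.964 = 4049
Group 3: 10000 × 0.961 = 9610
Group 4: 9800 × 0.932 = 9134
Net migration: Group 2 + 40 → 4089; Group 4 − 10 → 9124
Population now: 0–19=730, 20–39=4089, 40–59=9610, 60–79=9124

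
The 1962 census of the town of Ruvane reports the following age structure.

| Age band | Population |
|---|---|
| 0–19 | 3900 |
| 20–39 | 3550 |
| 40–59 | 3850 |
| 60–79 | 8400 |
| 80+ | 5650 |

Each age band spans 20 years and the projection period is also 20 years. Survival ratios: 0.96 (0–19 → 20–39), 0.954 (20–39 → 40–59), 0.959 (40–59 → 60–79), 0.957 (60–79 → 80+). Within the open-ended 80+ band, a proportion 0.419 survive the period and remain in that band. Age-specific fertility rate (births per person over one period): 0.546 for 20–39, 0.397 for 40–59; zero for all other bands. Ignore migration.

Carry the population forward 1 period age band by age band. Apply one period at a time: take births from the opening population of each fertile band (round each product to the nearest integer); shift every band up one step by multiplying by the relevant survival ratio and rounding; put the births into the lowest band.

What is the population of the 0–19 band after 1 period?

3466

Let band 1 be 0–19 through band 5 = 80+.
Period 1:
Births: 3550 * 0.546 = 1938  |  3850 * 0.397 = 1528 → 3466
Band 2: 3900 * 0.96 = 3744
Band 3: 3550 * 0.954 = 3387
Band 4: 3850 * 0.959 = 3692
Band 5: 8400 * 0.957 + 5650 * 0.419 = 8039 + 2367 = 10406
Population now: 0–19=3466, 20–39=3744, 40–59=3387, 60–79=3692, 80+=10406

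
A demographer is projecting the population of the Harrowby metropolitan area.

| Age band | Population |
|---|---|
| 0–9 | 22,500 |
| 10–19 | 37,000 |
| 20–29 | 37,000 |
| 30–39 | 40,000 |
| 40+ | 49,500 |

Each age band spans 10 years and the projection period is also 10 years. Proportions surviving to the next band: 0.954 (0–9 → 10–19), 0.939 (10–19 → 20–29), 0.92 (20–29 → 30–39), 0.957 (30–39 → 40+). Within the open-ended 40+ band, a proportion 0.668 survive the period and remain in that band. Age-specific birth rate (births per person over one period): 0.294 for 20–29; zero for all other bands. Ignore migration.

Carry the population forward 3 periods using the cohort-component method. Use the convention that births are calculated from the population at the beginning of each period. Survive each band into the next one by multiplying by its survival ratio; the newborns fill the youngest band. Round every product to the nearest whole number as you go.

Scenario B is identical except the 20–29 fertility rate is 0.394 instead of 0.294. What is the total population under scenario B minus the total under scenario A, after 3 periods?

8644

Period 1:
Births: 37000 × 0.294 = 10878
10–19: 22500 × 0.954 = 21465
20–29: 37000 × 0.939 = 34743
30–39: 37000 × 0.92 = 34040
40+: 40000 × 0.957 + 49500 × 0.668 = 38280 + 33066 = 71346
→ [10878, 21465, 34743, 34040, 71346]
Period 2:
Births: 34743 × 0.294 = 10214
10–19: 10878 × 0.954 = 10378
20–29: 21465 × 0.939 = 20156
30–39: 34743 × 0.92 = 31964
40+: 34040 × 0.957 + 71346 × 0.668 = 32576 + 47659 = 80235
→ [10214, 10378, 20156, 31964, 80235]
Period 3:
Births: 20156 × 0.294 = 5926
10–19: 10214 × 0.954 = 9744
20–29: 10378 × 0.939 = 9745
30–39: 20156 × 0.92 = 18544
40+: 31964 × 0.957 + 80235 × 0.668 = 30590 + 53597 = 84187
→ [5926, 9744, 9745, 18544, 84187]
Scenario A total after 3 periods: 128146
Scenario B projection —
Period 1:
Births: 37000 × 0.394 = 14578
10–19: 22500 × 0.954 = 21465
20–29: 37000 × 0.939 = 34743
30–39: 37000 × 0.92 = 34040
40+: 40000 × 0.957 + 49500 × 0.668 = 38280 + 33066 = 71346
→ [14578, 21465, 34743, 34040, 71346]
Period 2:
Births: 34743 × 0.394 = 13689
10–19: 14578 × 0.954 = 13907
20–29: 21465 × 0.939 = 20156
30–39: 34743 × 0.92 = 31964
40+: 34040 × 0.957 + 71346 × 0.668 = 32576 + 47659 = 80235
→ [13689, 13907, 20156, 31964, 80235]
Period 3:
Births: 20156 × 0.394 = 7941
10–19: 13689 × 0.954 = 13059
20–29: 13907 × 0.939 = 13059
30–39: 20156 × 0.92 = 18544
40+: 31964 × 0.957 + 80235 × 0.668 = 30590 + 53597 = 84187
→ [7941, 13059, 13059, 18544, 84187]
Scenario B total after 3 periods: 136790
Difference B − A = 136790 − 128146 = 8644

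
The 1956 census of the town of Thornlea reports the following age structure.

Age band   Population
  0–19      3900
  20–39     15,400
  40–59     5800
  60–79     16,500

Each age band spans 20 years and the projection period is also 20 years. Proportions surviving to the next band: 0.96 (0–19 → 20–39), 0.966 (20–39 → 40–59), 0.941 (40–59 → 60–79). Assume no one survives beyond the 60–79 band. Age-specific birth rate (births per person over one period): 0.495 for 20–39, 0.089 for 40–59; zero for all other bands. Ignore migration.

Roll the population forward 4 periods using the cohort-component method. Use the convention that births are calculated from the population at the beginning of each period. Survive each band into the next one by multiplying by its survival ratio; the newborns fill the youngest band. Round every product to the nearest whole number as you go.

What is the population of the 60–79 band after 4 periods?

— Period 1 —
Births: 15400 × 0.495 = 7623  |  5800 × 0.089 = 516 → 8139
20–39: 3900 × 0.96 = 3744
40–59: 15400 × 0.966 = 14876
60–79: 5800 × 0.941 = 5458
Population now: 0–19=8139, 20–39=3744, 40–59=14876, 60–79=5458
— Period 2 —
Births: 3744 × 0.495 = 1853  |  14876 × 0.089 = 1324 → 3177
20–39: 8139 × 0.96 = 7813
40–59: 3744 × 0.966 = 3617
60–79: 14876 × 0.941 = 13998
Population now: 0–19=3177, 20–39=7813, 40–59=3617, 60–79=13998
— Period 3 —
Births: 7813 × 0.495 = 3867  |  3617 × 0.089 = 322 → 4189
20–39: 3177 × 0.96 = 3050
40–59: 7813 × 0.966 = 7547
60–79: 3617 × 0.941 = 3404
Population now: 0–19=4189, 20–39=3050, 40–59=7547, 60–79=3404
— Period 4 —
Births: 3050 × 0.495 = 1510  |  7547 × 0.089 = 672 → 2182
20–39: 4189 × 0.96 = 4021
40–59: 3050 × 0.966 = 2946
60–79: 7547 × 0.941 = 7102
Population now: 0–19=2182, 20–39=4021, 40–59=2946, 60–79=7102

7102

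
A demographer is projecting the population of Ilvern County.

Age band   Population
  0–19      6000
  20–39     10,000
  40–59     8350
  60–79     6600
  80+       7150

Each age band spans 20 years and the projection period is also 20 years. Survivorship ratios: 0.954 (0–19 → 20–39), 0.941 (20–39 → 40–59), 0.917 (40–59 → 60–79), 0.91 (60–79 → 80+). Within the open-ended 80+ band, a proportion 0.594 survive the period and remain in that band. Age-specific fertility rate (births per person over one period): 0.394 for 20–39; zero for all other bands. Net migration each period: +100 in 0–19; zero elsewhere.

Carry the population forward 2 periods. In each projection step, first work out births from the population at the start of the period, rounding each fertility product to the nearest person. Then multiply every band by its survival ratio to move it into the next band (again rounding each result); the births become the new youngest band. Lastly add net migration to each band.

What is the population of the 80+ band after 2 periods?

13058

After projecting period 1:
Births: 10000 × 0.394 = 3940
20–39: 6000 × 0.954 = 5724
40–59: 10000 × 0.941 = 9410
60–79: 8350 × 0.917 = 7657
80+: 6600 × 0.91 + 7150 × 0.594 = 6006 + 4247 = 10253
Net migration: 0–19 + 100 → 4040
Population now: 0–19=4040, 20–39=5724, 40–59=9410, 60–79=7657, 80+=10253
After projecting period 2:
Births: 5724 × 0.394 = 2255
20–39: 4040 × 0.954 = 3854
40–59: 5724 × 0.941 = 5386
60–79: 9410 × 0.917 = 8629
80+: 7657 × 0.91 + 10253 × 0.594 = 6968 + 6090 = 13058
Net migration: 0–19 + 100 → 2355
Population now: 0–19=2355, 20–39=3854, 40–59=5386, 60–79=8629, 80+=13058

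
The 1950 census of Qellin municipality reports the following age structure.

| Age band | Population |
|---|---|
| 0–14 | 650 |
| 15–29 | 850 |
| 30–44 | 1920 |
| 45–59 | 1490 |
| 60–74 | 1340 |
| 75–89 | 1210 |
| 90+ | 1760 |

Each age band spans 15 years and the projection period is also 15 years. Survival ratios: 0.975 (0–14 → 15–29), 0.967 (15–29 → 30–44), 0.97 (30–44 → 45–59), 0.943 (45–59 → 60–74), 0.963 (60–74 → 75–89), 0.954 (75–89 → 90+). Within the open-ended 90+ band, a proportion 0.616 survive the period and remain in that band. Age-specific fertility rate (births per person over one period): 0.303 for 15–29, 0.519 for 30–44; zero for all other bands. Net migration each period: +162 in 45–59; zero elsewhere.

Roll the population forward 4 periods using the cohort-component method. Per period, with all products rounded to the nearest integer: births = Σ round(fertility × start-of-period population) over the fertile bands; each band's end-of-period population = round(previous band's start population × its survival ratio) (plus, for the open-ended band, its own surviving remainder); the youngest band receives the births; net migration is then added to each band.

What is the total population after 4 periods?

Let band 1 be 0–14 through band 7 = 90+.
Period 1.
Births: 850 * 0.303 = 258 ; 1920 * 0.519 = 996 → 1254
Band 2: 650 * 0.975 = 634
Band 3: 850 * 0.967 = 822
Band 4: 1920 * 0.97 = 1862
Band 5: 1490 * 0.943 = 1405
Band 6: 1340 * 0.963 = 1290
Band 7: 1210 * 0.954 + 1760 * 0.616 = 1154 + 1084 = 2238
Net migration: Band 4 + 162 → 2024
End of period: [1254, 634, 822, 2024, 1405, 1290, 2238]
Period 2.
Births: 634 * 0.303 = 192 ; 822 * 0.519 = 427 → 619
Band 2: 1254 * 0.975 = 1223
Band 3: 634 * 0.967 = 613
Band 4: 822 * 0.97 = 797
Band 5: 2024 * 0.943 = 1909
Band 6: 1405 * 0.963 = 1353
Band 7: 1290 * 0.954 + 2238 * 0.616 = 1231 + 1379 = 2610
Net migration: Band 4 + 162 → 959
End of period: [619, 1223, 613, 959, 1909, 1353, 2610]
Period 3.
Births: 1223 * 0.303 = 371 ; 613 * 0.519 = 318 → 689
Band 2: 619 * 0.975 = 604
Band 3: 1223 * 0.967 = 1183
Band 4: 613 * 0.97 = 595
Band 5: 959 * 0.943 = 904
Band 6: 1909 * 0.963 = 1838
Band 7: 1353 * 0.954 + 2610 * 0.616 = 1291 + 1608 = 2899
Net migration: Band 4 + 162 → 757
End of period: [689, 604, 1183, 757, 904, 1838, 2899]
Period 4.
Births: 604 * 0.303 = 183 ; 1183 * 0.519 = 614 → 797
Band 2: 689 * 0.975 = 672
Band 3: 604 * 0.967 = 584
Band 4: 1183 * 0.97 = 1148
Band 5: 757 * 0.943 = 714
Band 6: 904 * 0.963 = 871
Band 7: 1838 * 0.954 + 2899 * 0.616 = 1753 + 1786 = 3539
Net migration: Band 4 + 162 → 1310
End of period: [797, 672, 584, 1310, 714, 871, 3539]
Total after period 4: 797 + 672 + 584 + 1310 + 714 + 871 + 3539 = 8487

8487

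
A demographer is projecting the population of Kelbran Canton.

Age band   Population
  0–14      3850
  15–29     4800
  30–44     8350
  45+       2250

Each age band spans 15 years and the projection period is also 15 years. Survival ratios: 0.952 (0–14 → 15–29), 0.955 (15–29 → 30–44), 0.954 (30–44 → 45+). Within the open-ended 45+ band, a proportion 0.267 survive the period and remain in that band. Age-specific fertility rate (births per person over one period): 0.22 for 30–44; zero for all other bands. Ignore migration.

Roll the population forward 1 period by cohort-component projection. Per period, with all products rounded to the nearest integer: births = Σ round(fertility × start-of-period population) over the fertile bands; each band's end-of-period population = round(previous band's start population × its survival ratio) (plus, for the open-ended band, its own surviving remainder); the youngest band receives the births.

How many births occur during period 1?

1837

[period 1]
Births: 8350 * 0.22 = 1837
15–29: 3850 * 0.952 = 3665
30–44: 4800 * 0.955 = 4584
45+: 8350 * 0.954 + 2250 * 0.267 = 7966 + 601 = 8567
Giving 1837 / 3665 / 4584 / 8567.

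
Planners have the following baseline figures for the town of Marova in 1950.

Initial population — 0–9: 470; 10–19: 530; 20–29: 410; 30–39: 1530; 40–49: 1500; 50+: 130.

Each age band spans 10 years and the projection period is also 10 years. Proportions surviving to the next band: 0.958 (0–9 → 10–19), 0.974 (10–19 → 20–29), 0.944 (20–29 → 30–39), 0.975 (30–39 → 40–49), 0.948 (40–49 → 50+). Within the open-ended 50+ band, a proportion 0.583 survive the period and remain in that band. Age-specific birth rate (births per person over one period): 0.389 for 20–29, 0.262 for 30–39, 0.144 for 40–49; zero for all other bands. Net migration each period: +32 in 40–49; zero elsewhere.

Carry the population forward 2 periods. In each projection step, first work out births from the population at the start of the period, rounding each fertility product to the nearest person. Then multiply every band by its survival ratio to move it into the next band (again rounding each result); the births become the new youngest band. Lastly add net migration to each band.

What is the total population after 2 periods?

4916

— Period 1 —
Births: 410 × 0.389 = 159  |  1530 × 0.262 = 401  |  1500 × 0.144 = 216 → 776
10–19: 470 × 0.958 = 450
20–29: 530 × 0.974 = 516
30–39: 410 × 0.944 = 387
40–49: 1530 × 0.975 = 1492
50+: 1500 × 0.948 + 130 × 0.583 = 1422 + 76 = 1498
Net migration: 40–49 + 32 → 1524
Population now: 0–9=776, 10–19=450, 20–29=516, 30–39=387, 40–49=1524, 50+=1498
— Period 2 —
Births: 516 × 0.389 = 201  |  387 × 0.262 = 101  |  1524 × 0.144 = 219 → 521
10–19: 776 × 0.958 = 743
20–29: 450 × 0.974 = 438
30–39: 516 × 0.944 = 487
40–49: 387 × 0.975 = 377
50+: 1524 × 0.948 + 1498 × 0.583 = 1445 + 873 = 2318
Net migration: 40–49 + 32 → 409
Population now: 0–9=521, 10–19=743, 20–29=438, 30–39=487, 40–49=409, 50+=2318
Total after period 2: 521 + 743 + 438 + 487 + 409 + 2318 = 4916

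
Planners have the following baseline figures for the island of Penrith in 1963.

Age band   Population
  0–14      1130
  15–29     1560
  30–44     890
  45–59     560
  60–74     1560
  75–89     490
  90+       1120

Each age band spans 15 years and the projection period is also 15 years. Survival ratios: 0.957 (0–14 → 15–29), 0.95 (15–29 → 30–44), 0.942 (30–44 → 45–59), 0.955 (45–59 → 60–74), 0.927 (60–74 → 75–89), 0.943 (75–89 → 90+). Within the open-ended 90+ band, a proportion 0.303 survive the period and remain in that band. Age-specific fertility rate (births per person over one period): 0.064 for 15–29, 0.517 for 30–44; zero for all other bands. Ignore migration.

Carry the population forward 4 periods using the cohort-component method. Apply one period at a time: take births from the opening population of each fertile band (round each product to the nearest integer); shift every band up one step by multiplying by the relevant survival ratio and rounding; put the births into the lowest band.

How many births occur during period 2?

Call the groups 1 to 7, youngest first.
After projecting period 1:
Births: 1560 × 0.064 = 100 ; 890 × 0.517 = 460 → total 560
Group 2: 1130 × 0.957 = 1081
Group 3: 1560 × 0.95 = 1482
Group 4: 890 × 0.942 = 838
Group 5: 560 × 0.955 = 535
Group 6: 1560 × 0.927 = 1446
Group 7: 490 × 0.943 + 1120 × 0.303 = 462 + 339 = 801
End of period: [560, 1081, 1482, 838, 535, 1446, 801]
After projecting period 2:
Births: 1081 × 0.064 = 69 ; 1482 × 0.517 = 766 → total 835
Group 2: 560 × 0.957 = 536
Group 3: 1081 × 0.95 = 1027
Group 4: 1482 × 0.942 = 1396
Group 5: 838 × 0.955 = 800
Group 6: 535 × 0.927 = 496
Group 7: 1446 × 0.943 + 801 × 0.303 = 1364 + 243 = 1607
End of period: [835, 536, 1027, 1396, 800, 496, 1607]

835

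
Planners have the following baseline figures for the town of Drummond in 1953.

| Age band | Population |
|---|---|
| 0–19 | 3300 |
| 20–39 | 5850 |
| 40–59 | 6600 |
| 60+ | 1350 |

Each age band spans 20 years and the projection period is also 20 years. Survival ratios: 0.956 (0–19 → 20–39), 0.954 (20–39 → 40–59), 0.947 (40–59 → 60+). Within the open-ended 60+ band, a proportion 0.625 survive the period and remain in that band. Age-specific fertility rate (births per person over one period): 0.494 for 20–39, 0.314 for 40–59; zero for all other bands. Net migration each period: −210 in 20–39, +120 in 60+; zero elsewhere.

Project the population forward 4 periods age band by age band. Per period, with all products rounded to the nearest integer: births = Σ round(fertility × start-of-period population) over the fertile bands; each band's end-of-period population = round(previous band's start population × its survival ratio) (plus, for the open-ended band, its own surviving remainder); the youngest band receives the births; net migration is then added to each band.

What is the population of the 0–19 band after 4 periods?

Period 1.
Births: 5850 × 0.494 = 2890  |  6600 × 0.314 = 2072 → 4962
20–39: 3300 × 0.956 = 3155
40–59: 5850 × 0.954 = 5581
60+: 6600 × 0.947 + 1350 × 0.625 = 6250 + 844 = 7094
Net migration: 20–39 − 210 → 2945; 60+ + 120 → 7214
Giving 4962 / 2945 / 5581 / 7214.
Period 2.
Births: 2945 × 0.494 = 1455  |  5581 × 0.314 = 1752 → 3207
20–39: 4962 × 0.956 = 4744
40–59: 2945 × 0.954 = 2810
60+: 5581 × 0.947 + 7214 × 0.625 = 5285 + 4509 = 9794
Net migration: 20–39 − 210 → 4534; 60+ + 120 → 9914
Giving 3207 / 4534 / 2810 / 9914.
Period 3.
Births: 4534 × 0.494 = 2240  |  2810 × 0.314 = 882 → 3122
20–39: 3207 × 0.956 = 3066
40–59: 4534 × 0.954 = 4325
60+: 2810 × 0.947 + 9914 × 0.625 = 2661 + 6196 = 8857
Net migration: 20–39 − 210 → 2856; 60+ + 120 → 8977
Giving 3122 / 2856 / 4325 / 8977.
Period 4.
Births: 2856 × 0.494 = 1411  |  4325 × 0.314 = 1358 → 2769
20–39: 3122 × 0.956 = 2985
40–59: 2856 × 0.954 = 2725
60+: 4325 × 0.947 + 8977 × 0.625 = 4096 + 5611 = 9707
Net migration: 20–39 − 210 → 2775; 60+ + 120 → 9827
Giving 2769 / 2775 / 2725 / 9827.

2769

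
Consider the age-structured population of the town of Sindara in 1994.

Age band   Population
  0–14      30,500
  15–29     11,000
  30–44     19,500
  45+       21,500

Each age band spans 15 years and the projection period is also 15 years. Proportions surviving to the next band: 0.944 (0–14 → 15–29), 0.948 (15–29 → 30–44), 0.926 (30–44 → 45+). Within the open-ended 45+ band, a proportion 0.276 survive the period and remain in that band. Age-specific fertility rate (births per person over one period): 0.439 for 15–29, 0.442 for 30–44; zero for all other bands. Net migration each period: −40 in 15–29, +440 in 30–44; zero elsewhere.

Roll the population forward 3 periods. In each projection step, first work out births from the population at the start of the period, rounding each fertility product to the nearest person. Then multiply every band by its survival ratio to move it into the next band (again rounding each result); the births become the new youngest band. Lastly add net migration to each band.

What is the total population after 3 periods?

Period 1:
Births: 11000 × 0.439 = 4829, 19500 × 0.442 = 8619 — total 13448
15–29: 30500 × 0.944 = 28792
30–44: 11000 × 0.948 = 10428
45+: 19500 × 0.926 + 21500 × 0.276 = 18057 + 5934 = 23991
Net migration: 15–29 − 40 → 28752; 30–44 + 440 → 10868
→ [13448, 28752, 10868, 23991]
Period 2:
Births: 28752 × 0.439 = 12622, 10868 × 0.442 = 4804 — total 17426
15–29: 13448 × 0.944 = 12695
30–44: 28752 × 0.948 = 27257
45+: 10868 × 0.926 + 23991 × 0.276 = 10064 + 6622 = 16686
Net migration: 15–29 − 40 → 12655; 30–44 + 440 → 27697
→ [17426, 12655, 27697, 16686]
Period 3:
Births: 12655 × 0.439 = 5556, 27697 × 0.442 = 12242 — total 17798
15–29: 17426 × 0.944 = 16450
30–44: 12655 × 0.948 = 11997
45+: 27697 × 0.926 + 16686 × 0.276 = 25647 + 4605 = 30252
Net migration: 15–29 − 40 → 16410; 30–44 + 440 → 12437
→ [17798, 16410, 12437, 30252]
Total after period 3: 17798 + 16410 + 12437 + 30252 = 76897

76897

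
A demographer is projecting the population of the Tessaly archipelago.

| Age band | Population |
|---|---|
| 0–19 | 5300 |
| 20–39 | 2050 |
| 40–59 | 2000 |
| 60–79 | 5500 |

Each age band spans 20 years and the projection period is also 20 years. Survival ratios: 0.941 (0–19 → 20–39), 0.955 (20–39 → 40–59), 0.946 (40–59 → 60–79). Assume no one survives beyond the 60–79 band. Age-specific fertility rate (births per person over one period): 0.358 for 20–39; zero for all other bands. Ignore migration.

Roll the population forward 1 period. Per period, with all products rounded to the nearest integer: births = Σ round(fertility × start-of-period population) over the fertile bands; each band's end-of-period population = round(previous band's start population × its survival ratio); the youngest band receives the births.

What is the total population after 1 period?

— Period 1 —
Births: 2050 × 0.358 = 734
20–39: 5300 × 0.941 = 4987
40–59: 2050 × 0.955 = 1958
60–79: 2000 × 0.946 = 1892
→ [734, 4987, 1958, 1892]
Total after period 1: 734 + 4987 + 1958 + 1892 = 9571

9571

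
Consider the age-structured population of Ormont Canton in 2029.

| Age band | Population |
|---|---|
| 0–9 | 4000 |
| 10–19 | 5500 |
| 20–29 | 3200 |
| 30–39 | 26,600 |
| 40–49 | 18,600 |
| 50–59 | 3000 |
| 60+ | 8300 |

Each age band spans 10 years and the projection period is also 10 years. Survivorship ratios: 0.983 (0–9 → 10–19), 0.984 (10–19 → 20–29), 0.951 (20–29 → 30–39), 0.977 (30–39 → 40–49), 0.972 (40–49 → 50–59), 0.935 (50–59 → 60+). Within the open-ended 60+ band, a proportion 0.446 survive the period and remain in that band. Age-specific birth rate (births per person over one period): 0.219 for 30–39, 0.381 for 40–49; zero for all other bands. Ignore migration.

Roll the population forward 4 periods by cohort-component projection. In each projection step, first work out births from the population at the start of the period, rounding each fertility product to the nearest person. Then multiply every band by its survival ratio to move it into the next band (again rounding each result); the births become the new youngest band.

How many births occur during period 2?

10567

Let band 1 be 0–9 through band 7 = 60+.
— Period 1 —
Births: 26600 × 0.219 = 5825, 18600 × 0.381 = 7087 — total 12912
Band 2: 4000 × 0.983 = 3932
Band 3: 5500 × 0.984 = 5412
Band 4: 3200 × 0.951 = 3043
Band 5: 26600 × 0.977 = 25988
Band 6: 18600 × 0.972 = 18079
Band 7: 3000 × 0.935 + 8300 × 0.446 = 2805 + 3702 = 6507
Population now: 0–9=12912, 10–19=3932, 20–29=5412, 30–39=3043, 40–49=25988, 50–59=18079, 60+=6507
— Period 2 —
Births: 3043 × 0.219 = 666, 25988 × 0.381 = 9901 — total 10567
Band 2: 12912 × 0.983 = 12692
Band 3: 3932 × 0.984 = 3869
Band 4: 5412 × 0.951 = 5147
Band 5: 3043 × 0.977 = 2973
Band 6: 25988 × 0.972 = 25260
Band 7: 18079 × 0.935 + 6507 × 0.446 = 16904 + 2902 = 19806
Population now: 0–9=10567, 10–19=12692, 20–29=3869, 30–39=5147, 40–49=2973, 50–59=25260, 60+=19806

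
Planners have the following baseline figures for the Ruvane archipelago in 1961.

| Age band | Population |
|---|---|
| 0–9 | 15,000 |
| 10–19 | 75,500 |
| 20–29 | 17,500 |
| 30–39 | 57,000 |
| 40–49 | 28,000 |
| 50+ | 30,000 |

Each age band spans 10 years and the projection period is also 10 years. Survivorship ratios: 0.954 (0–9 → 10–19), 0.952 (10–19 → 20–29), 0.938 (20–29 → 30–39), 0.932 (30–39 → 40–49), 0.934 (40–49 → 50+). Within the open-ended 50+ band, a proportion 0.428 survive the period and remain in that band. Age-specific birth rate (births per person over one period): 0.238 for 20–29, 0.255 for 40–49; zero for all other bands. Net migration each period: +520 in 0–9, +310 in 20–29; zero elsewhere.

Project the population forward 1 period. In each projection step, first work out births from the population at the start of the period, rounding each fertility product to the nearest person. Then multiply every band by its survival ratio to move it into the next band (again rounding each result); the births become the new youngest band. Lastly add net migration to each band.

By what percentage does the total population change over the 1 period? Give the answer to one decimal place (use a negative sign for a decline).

Period 1:
Births: 17500 * 0.238 = 4165 ; 28000 * 0.255 = 7140 → 11305
10–19: 15000 * 0.954 = 14310
20–29: 75500 * 0.952 = 71876
30–39: 17500 * 0.938 = 16415
40–49: 57000 * 0.932 = 53124
50+: 28000 * 0.934 + 30000 * 0.428 = 26152 + 12840 = 38992
Net migration: 0–9 + 520 → 11825; 20–29 + 310 → 72186
Population now: 0–9=11825, 10–19=14310, 20–29=72186, 30–39=16415, 40–49=53124, 50+=38992
Total: 223000 → 206852; change = -16148; percentage change = -7.2%

-7.2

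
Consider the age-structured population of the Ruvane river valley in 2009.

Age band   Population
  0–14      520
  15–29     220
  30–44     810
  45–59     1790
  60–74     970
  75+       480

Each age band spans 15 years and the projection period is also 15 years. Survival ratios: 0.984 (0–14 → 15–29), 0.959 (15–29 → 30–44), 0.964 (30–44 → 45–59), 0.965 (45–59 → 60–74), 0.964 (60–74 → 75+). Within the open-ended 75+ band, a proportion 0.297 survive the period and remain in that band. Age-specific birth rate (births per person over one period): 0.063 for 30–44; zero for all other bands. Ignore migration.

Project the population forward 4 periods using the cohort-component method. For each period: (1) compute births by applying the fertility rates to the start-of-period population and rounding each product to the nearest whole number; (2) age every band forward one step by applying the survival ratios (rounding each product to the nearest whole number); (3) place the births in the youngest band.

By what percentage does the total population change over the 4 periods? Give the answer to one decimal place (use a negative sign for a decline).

-76.5

[period 1]
Births: 810 × 0.063 = 51
15–29: 520 × 0.984 = 512
30–44: 220 × 0.959 = 211
45–59: 810 × 0.964 = 781
60–74: 1790 × 0.965 = 1727
75+: 970 × 0.964 + 480 × 0.297 = 935 + 143 = 1078
End of period: [51, 512, 211, 781, 1727, 1078]
[period 2]
Births: 211 × 0.063 = 13
15–29: 51 × 0.984 = 50
30–44: 512 × 0.959 = 491
45–59: 211 × 0.964 = 203
60–74: 781 × 0.965 = 754
75+: 1727 × 0.964 + 1078 × 0.297 = 1665 + 320 = 1985
End of period: [13, 50, 491, 203, 754, 1985]
[period 3]
Births: 491 × 0.063 = 31
15–29: 13 × 0.984 = 13
30–44: 50 × 0.959 = 48
45–59: 491 × 0.964 = 473
60–74: 203 × 0.965 = 196
75+: 754 × 0.964 + 1985 × 0.297 = 727 + 590 = 1317
End of period: [31, 13, 48, 473, 196, 1317]
[period 4]
Births: 48 × 0.063 = 3
15–29: 31 × 0.984 = 31
30–44: 13 × 0.959 = 12
45–59: 48 × 0.964 = 46
60–74: 473 × 0.965 = 456
75+: 196 × 0.964 + 1317 × 0.297 = 189 + 391 = 580
End of period: [3, 31, 12, 46, 456, 580]
Total: 4790 → 1128; change = -3662; percentage change = -76.5%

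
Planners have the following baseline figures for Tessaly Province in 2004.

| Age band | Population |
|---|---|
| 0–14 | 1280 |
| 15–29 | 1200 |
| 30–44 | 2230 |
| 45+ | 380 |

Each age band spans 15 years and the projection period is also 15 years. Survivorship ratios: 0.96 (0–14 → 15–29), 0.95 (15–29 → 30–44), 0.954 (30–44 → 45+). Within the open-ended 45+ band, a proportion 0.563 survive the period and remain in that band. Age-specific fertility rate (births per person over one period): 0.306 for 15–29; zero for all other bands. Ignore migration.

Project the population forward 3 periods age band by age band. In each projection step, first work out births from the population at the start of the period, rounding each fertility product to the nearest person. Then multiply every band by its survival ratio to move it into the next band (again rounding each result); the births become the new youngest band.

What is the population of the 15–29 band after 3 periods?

361

Numbering the groups 1..4 from youngest to oldest:
[period 1]
Births: 1200 * 0.306 = 367
Group 2: 1280 * 0.96 = 1229
Group 3: 1200 * 0.95 = 1140
Group 4: 2230 * 0.954 + 380 * 0.563 = 2127 + 214 = 2341
→ [367, 1229, 1140, 2341]
[period 2]
Births: 1229 * 0.306 = 376
Group 2: 367 * 0.96 = 352
Group 3: 1229 * 0.95 = 1168
Group 4: 1140 * 0.954 + 2341 * 0.563 = 1088 + 1318 = 2406
→ [376, 352, 1168, 2406]
[period 3]
Births: 352 * 0.306 = 108
Group 2: 376 * 0.96 = 361
Group 3: 352 * 0.95 = 334
Group 4: 1168 * 0.954 + 2406 * 0.563 = 1114 + 1355 = 2469
→ [108, 361, 334, 2469]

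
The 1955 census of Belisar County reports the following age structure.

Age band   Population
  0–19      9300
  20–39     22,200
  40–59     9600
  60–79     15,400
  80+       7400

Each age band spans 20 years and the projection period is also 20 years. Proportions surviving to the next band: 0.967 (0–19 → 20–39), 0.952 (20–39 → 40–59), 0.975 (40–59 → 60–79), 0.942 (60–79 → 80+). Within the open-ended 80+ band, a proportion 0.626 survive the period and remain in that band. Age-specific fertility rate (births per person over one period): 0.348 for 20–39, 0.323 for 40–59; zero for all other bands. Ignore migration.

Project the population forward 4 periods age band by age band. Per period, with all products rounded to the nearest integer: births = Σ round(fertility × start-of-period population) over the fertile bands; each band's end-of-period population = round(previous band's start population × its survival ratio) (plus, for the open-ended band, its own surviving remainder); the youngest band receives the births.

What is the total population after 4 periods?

Call the bands 1 to 5, youngest first.
Period 1.
Births: 22200 * 0.348 = 7726 ; 9600 * 0.323 = 3101 — total 10827
Band 2: 9300 * 0.967 = 8993
Band 3: 22200 * 0.952 = 21134
Band 4: 9600 * 0.975 = 9360
Band 5: 15400 * 0.942 + 7400 * 0.626 = 14507 + 4632 = 19139
→ [10827, 8993, 21134, 9360, 19139]
Period 2.
Births: 8993 * 0.348 = 3130 ; 21134 * 0.323 = 6826 — total 9956
Band 2: 10827 * 0.967 = 10470
Band 3: 8993 * 0.952 = 8561
Band 4: 21134 * 0.975 = 20606
Band 5: 9360 * 0.942 + 19139 * 0.626 = 8817 + 11981 = 20798
→ [9956, 10470, 8561, 20606, 20798]
Period 3.
Births: 10470 * 0.348 = 3644 ; 8561 * 0.323 = 2765 — total 6409
Band 2: 9956 * 0.967 = 9627
Band 3: 10470 * 0.952 = 9967
Band 4: 8561 * 0.975 = 8347
Band 5: 20606 * 0.942 + 20798 * 0.626 = 19411 + 13020 = 32431
→ [6409, 9627, 9967, 8347, 32431]
Period 4.
Births: 9627 * 0.348 = 3350 ; 9967 * 0.323 = 3219 — total 6569
Band 2: 6409 * 0.967 = 6198
Band 3: 9627 * 0.952 = 9165
Band 4: 9967 * 0.975 = 9718
Band 5: 8347 * 0.942 + 32431 * 0.626 = 7863 + 20302 = 28165
→ [6569, 6198, 9165, 9718, 28165]
Total after period 4: 6569 + 6198 + 9165 + 9718 + 28165 = 59815

59815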